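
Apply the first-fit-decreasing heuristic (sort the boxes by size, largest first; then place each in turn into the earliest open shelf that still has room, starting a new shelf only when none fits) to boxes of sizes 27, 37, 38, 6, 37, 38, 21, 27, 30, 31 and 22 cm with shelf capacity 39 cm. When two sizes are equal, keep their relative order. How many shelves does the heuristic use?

Sorted descending: 38, 38, 37, 37, 31, 30, 27, 27, 22, 21, 6.
  38 → shelf 1 (new)  [load 38/39]
  38 → shelf 2 (new)  [load 38/39]
  37 → shelf 3 (new)  [load 37/39]
  37 → shelf 4 (new)  [load 37/39]
  31 → shelf 5 (new)  [load 31/39]
  30 → shelf 6 (new)  [load 30/39]
  27 → shelf 7 (new)  [load 27/39]
  27 → shelf 8 (new)  [load 27/39]
  22 → shelf 9 (new)  [load 22/39]
  21 → shelf 10 (new)  [load 21/39]
  6 → shelf 5  [load 37/39]
10 shelves opened.

10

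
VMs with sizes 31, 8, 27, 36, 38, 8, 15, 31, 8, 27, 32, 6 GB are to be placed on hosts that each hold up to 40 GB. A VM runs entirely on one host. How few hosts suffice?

8

Total = 38 + 36 + 32 + 31 + 31 + 27 + 27 + 15 + 8 + 8 + 8 + 6 = 267 GB.
Lower bound: ⌈267/40⌉ = 7 hosts.
A packing using 8 hosts:
  host 1: 38 = 38
  host 2: 36 = 36
  host 3: 32 + 8 = 40
  host 4: 31 + 8 = 39
  host 5: 31 + 8 = 39
  host 6: 27 + 6 = 33
  host 7: 27 = 27
  host 8: 15 = 15
No arrangement into 7 hosts stays within capacity, so 8 is optimal.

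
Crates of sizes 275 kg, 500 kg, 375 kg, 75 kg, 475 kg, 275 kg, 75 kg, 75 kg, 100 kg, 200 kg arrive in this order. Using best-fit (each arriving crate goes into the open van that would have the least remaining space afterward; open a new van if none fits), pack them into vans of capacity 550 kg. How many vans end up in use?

5

  275 → van 1 (new)  [load 275/550]
  500 → van 2 (new)  [load 500/550]
  375 → van 3 (new)  [load 375/550]
  75 → van 3  [load 450/550]
  475 → van 4 (new)  [load 475/550]
  275 → van 1  [load 550/550]
  75 → van 4  [load 550/550]
  75 → van 3  [load 525/550]
  100 → van 5 (new)  [load 100/550]
  200 → van 5  [load 300/550]
5 vans opened.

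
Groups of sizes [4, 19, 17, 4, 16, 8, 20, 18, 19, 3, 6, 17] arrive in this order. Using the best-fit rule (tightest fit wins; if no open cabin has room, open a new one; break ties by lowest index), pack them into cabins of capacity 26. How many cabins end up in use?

7

  4 → cabin 1 (new)  [load 4/26]
  19 → cabin 1  [load 23/26]
  17 → cabin 2 (new)  [load 17/26]
  4 → cabin 2  [load 21/26]
  16 → cabin 3 (new)  [load 16/26]
  8 → cabin 3  [load 24/26]
  20 → cabin 4 (new)  [load 20/26]
  18 → cabin 5 (new)  [load 18/26]
  19 → cabin 6 (new)  [load 19/26]
  3 → cabin 1  [load 26/26]
  6 → cabin 4  [load 26/26]
  17 → cabin 7 (new)  [load 17/26]
7 cabins opened.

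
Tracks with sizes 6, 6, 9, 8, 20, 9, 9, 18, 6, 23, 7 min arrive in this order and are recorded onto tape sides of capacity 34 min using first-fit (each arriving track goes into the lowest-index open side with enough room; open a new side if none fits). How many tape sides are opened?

  6 → side 1 (new)  [load 6/34]
  6 → side 1  [load 12/34]
  9 → side 1  [load 21/34]
  8 → side 1  [load 29/34]
  20 → side 2 (new)  [load 20/34]
  9 → side 2  [load 29/34]
  9 → side 3 (new)  [load 9/34]
  18 → side 3  [load 27/34]
  6 → side 3  [load 33/34]
  23 → side 4 (new)  [load 23/34]
  7 → side 4  [load 30/34]
4 tape sides opened.

4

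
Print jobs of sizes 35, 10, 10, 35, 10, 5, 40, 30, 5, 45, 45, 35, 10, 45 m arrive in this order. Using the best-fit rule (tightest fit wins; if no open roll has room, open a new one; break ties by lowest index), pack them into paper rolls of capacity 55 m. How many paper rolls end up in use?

  35 → roll 1 (new)  [load 35/55]
  10 → roll 1  [load 45/55]
  10 → roll 1  [load 55/55]
  35 → roll 2 (new)  [load 35/55]
  10 → roll 2  [load 45/55]
  5 → roll 2  [load 50/55]
  40 → roll 3 (new)  [load 40/55]
  30 → roll 4 (new)  [load 30/55]
  5 → roll 2  [load 55/55]
  45 → roll 5 (new)  [load 45/55]
  45 → roll 6 (new)  [load 45/55]
  35 → roll 7 (new)  [load 35/55]
  10 → roll 5  [load 55/55]
  45 → roll 8 (new)  [load 45/55]
8 paper rolls opened.

8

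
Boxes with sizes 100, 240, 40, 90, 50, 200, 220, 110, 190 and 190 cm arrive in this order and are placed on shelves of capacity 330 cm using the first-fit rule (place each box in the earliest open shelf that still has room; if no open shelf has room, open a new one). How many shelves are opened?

  100 → shelf 1 (new)  [load 100/330]
  240 → shelf 2 (new)  [load 240/330]
  40 → shelf 1  [load 140/330]
  90 → shelf 1  [load 230/330]
  50 → shelf 1  [load 280/330]
  200 → shelf 3 (new)  [load 200/330]
  220 → shelf 4 (new)  [load 220/330]
  110 → shelf 3  [load 310/330]
  190 → shelf 5 (new)  [load 190/330]
  190 → shelf 6 (new)  [load 190/330]
6 shelves opened.

6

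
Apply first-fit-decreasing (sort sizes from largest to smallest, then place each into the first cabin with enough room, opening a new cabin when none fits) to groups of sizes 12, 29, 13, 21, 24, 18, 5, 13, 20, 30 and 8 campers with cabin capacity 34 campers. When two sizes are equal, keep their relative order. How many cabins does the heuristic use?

Sorted descending: 30, 29, 24, 21, 20, 18, 13, 13, 12, 8, 5.
  30 → cabin 1 (new)  [load 30/34]
  29 → cabin 2 (new)  [load 29/34]
  24 → cabin 3 (new)  [load 24/34]
  21 → cabin 4 (new)  [load 21/34]
  20 → cabin 5 (new)  [load 20/34]
  18 → cabin 6 (new)  [load 18/34]
  13 → cabin 4  [load 34/34]
  13 → cabin 5  [load 33/34]
  12 → cabin 6  [load 30/34]
  8 → cabin 3  [load 32/34]
  5 → cabin 2  [load 34/34]
6 cabins opened.

6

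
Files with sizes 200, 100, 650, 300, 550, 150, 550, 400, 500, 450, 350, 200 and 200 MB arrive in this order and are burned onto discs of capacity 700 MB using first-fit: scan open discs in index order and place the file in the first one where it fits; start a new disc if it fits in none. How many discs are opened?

  200 → disc 1 (new)  [load 200/700]
  100 → disc 1  [load 300/700]
  650 → disc 2 (new)  [load 650/700]
  300 → disc 1  [load 600/700]
  550 → disc 3 (new)  [load 550/700]
  150 → disc 3  [load 700/700]
  550 → disc 4 (new)  [load 550/700]
  400 → disc 5 (new)  [load 400/700]
  500 → disc 6 (new)  [load 500/700]
  450 → disc 7 (new)  [load 450/700]
  350 → disc 8 (new)  [load 350/700]
  200 → disc 5  [load 600/700]
  200 → disc 6  [load 700/700]
8 discs opened.

8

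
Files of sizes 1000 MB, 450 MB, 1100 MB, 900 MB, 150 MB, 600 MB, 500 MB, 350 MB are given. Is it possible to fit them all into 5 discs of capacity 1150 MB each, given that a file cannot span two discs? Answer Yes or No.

A valid assignment using 5 discs:
  disc 1: 1100 = 1100
  disc 2: 1000 + 150 = 1150
  disc 3: 900 = 900
  disc 4: 600 + 500 = 1100
  disc 5: 450 + 350 = 800
Every load is within 1150 MB, so 5 discs suffice.

Yes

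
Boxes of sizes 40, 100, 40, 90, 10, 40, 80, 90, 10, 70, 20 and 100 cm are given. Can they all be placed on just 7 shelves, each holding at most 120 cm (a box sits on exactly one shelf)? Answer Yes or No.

Yes

A valid assignment using 7 shelves:
  shelf 1: 100 + 20 = 120
  shelf 2: 100 + 10 + 10 = 120
  shelf 3: 90 = 90
  shelf 4: 90 = 90
  shelf 5: 80 + 40 = 120
  shelf 6: 70 + 40 = 110
  shelf 7: 40 = 40
Every load is within 120 cm, so 7 shelves suffice.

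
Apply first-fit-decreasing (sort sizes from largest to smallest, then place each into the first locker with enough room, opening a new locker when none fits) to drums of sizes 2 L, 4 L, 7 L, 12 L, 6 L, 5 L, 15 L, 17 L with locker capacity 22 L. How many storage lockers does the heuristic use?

Sorted descending: 17, 15, 12, 7, 6, 5, 4, 2.
  17 → locker 1 (new)  [load 17/22]
  15 → locker 2 (new)  [load 15/22]
  12 → locker 3 (new)  [load 12/22]
  7 → locker 2  [load 22/22]
  6 → locker 3  [load 18/22]
  5 → locker 1  [load 22/22]
  4 → locker 3  [load 22/22]
  2 → locker 4 (new)  [load 2/22]
4 storage lockers opened.

4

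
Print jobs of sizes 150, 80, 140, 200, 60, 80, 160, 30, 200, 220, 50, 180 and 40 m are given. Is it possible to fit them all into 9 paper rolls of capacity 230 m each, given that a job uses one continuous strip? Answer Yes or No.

A valid assignment using 8 paper rolls:
  roll 1: 220 = 220
  roll 2: 200 + 30 = 230
  roll 3: 200 = 200
  roll 4: 180 + 50 = 230
  roll 5: 160 + 60 = 220
  roll 6: 150 + 80 = 230
  roll 7: 140 + 80 = 220
  roll 8: 40 = 40
That uses only 8 ≤ 9, so 9 paper rolls are enough.

Yes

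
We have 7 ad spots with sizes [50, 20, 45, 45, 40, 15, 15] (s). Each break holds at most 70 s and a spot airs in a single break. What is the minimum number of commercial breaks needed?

4

Total = 50 + 45 + 45 + 40 + 20 + 15 + 15 = 230 s.
Lower bound: ⌈230/70⌉ = 4 commercial breaks.
A packing using 4 commercial breaks:
  break 1: 50 + 20 = 70
  break 2: 45 + 15 = 60
  break 3: 45 + 15 = 60
  break 4: 40 = 40
This matches the lower bound, so 4 is optimal.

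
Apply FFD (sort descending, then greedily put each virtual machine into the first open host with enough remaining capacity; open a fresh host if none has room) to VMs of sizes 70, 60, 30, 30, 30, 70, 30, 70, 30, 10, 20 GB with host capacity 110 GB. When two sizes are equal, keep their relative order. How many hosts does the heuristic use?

Sorted descending: 70, 70, 70, 60, 30, 30, 30, 30, 30, 20, 10.
  70 → host 1 (new)  [load 70/110]
  70 → host 2 (new)  [load 70/110]
  70 → host 3 (new)  [load 70/110]
  60 → host 4 (new)  [load 60/110]
  30 → host 1  [load 100/110]
  30 → host 2  [load 100/110]
  30 → host 3  [load 100/110]
  30 → host 4  [load 90/110]
  30 → host 5 (new)  [load 30/110]
  20 → host 4  [load 110/110]
  10 → host 1  [load 110/110]
5 hosts opened.

5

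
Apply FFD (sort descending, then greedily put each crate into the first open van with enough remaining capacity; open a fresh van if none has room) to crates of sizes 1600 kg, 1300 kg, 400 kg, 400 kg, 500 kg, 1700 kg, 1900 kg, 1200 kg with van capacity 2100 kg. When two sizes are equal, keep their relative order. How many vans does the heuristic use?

Sorted descending: 1900, 1700, 1600, 1300, 1200, 500, 400, 400.
  1900 → van 1 (new)  [load 1900/2100]
  1700 → van 2 (new)  [load 1700/2100]
  1600 → van 3 (new)  [load 1600/2100]
  1300 → van 4 (new)  [load 1300/2100]
  1200 → van 5 (new)  [load 1200/2100]
  500 → van 3  [load 2100/2100]
  400 → van 2  [load 2100/2100]
  400 → van 4  [load 1700/2100]
5 vans opened.

5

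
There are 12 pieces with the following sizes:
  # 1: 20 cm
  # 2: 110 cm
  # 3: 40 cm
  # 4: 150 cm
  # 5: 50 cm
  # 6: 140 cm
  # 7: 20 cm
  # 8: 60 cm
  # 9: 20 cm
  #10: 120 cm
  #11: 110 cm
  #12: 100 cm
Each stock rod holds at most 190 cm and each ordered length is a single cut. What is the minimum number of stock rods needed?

Total = 150 + 140 + 120 + 110 + 110 + 100 + 60 + 50 + 40 + 20 + 20 + 20 = 940 cm.
Lower bound: ⌈940/190⌉ = 5 stock rods.
Also, 6 pieces each exceed 95 cm, and no two of those can share a stock rod, so at least 6 stock rods are needed.
A packing using 6 stock rods:
  stock rod 1: 150 + 40 = 190
  stock rod 2: 140 + 50 = 190
  stock rod 3: 120 + 60 = 180
  stock rod 4: 110 + 20 + 20 + 20 = 170
  stock rod 5: 110 = 110
  stock rod 6: 100 = 100
This matches the lower bound, so 6 is optimal.

6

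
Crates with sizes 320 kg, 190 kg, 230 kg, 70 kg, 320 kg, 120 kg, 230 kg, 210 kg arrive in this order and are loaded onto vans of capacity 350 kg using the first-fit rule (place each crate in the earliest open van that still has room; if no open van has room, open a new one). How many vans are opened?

6

  320 → van 1 (new)  [load 320/350]
  190 → van 2 (new)  [load 190/350]
  230 → van 3 (new)  [load 230/350]
  70 → van 2  [load 260/350]
  320 → van 4 (new)  [load 320/350]
  120 → van 3  [load 350/350]
  230 → van 5 (new)  [load 230/350]
  210 → van 6 (new)  [load 210/350]
6 vans opened.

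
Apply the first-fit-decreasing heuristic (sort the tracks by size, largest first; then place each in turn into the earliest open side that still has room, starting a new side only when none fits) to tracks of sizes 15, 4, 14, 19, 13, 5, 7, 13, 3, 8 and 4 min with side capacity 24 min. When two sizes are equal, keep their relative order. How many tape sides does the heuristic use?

5

Sorted descending: 19, 15, 14, 13, 13, 8, 7, 5, 4, 4, 3.
  19 → side 1 (new)  [load 19/24]
  15 → side 2 (new)  [load 15/24]
  14 → side 3 (new)  [load 14/24]
  13 → side 4 (new)  [load 13/24]
  13 → side 5 (new)  [load 13/24]
  8 → side 2  [load 23/24]
  7 → side 3  [load 21/24]
  5 → side 1  [load 24/24]
  4 → side 4  [load 17/24]
  4 → side 4  [load 21/24]
  3 → side 3  [load 24/24]
5 tape sides opened.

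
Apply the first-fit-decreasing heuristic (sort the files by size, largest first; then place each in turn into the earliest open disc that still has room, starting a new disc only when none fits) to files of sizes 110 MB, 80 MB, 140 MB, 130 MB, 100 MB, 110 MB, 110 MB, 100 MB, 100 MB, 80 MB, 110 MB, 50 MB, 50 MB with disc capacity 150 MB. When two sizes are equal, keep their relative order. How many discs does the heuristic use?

Sorted descending: 140, 130, 110, 110, 110, 110, 100, 100, 100, 80, 80, 50, 50.
  140 → disc 1 (new)  [load 140/150]
  130 → disc 2 (new)  [load 130/150]
  110 → disc 3 (new)  [load 110/150]
  110 → disc 4 (new)  [load 110/150]
  110 → disc 5 (new)  [load 110/150]
  110 → disc 6 (new)  [load 110/150]
  100 → disc 7 (new)  [load 100/150]
  100 → disc 8 (new)  [load 100/150]
  100 → disc 9 (new)  [load 100/150]
  80 → disc 10 (new)  [load 80/150]
  80 → disc 11 (new)  [load 80/150]
  50 → disc 7  [load 150/150]
  50 → disc 8  [load 150/150]
11 discs opened.

11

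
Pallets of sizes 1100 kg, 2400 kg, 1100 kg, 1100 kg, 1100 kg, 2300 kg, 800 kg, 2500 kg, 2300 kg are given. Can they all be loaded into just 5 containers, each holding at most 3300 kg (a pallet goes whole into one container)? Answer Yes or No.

Total = 14700 kg; ⌈14700/3300⌉ = 5.
The bound of 5 does not rule out 5, but exhaustive search shows no assignment into 5 containers of capacity 3300 kg exists — the minimum is 6.

No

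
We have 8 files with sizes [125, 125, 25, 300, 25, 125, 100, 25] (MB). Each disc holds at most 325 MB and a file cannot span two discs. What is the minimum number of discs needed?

3

Total = 300 + 125 + 125 + 125 + 100 + 25 + 25 + 25 = 850 MB.
Lower bound: ⌈850/325⌉ = 3 discs.
A packing using 3 discs:
  disc 1: 300 + 25 = 325
  disc 2: 125 + 125 + 25 + 25 = 300
  disc 3: 125 + 100 = 225
This matches the lower bound, so 3 is optimal.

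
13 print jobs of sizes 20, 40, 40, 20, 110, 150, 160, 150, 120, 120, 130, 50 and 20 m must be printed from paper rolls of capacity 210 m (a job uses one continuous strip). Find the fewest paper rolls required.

7

Total = 160 + 150 + 150 + 130 + 120 + 120 + 110 + 50 + 40 + 40 + 20 + 20 + 20 = 1130 m.
Lower bound: ⌈1130/210⌉ = 6 paper rolls.
Also, 7 print jobs each exceed 105 m, and no two of those can share a roll, so at least 7 paper rolls are needed.
A packing using 7 paper rolls:
  roll 1: 160 + 50 = 210
  roll 2: 150 + 40 + 20 = 210
  roll 3: 150 + 40 + 20 = 210
  roll 4: 130 + 20 = 150
  roll 5: 120 = 120
  roll 6: 120 = 120
  roll 7: 110 = 110
This matches the lower bound, so 7 is optimal.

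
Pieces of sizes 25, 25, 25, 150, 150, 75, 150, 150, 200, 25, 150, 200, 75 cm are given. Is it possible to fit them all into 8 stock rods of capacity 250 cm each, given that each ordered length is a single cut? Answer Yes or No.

Yes

A valid assignment using 7 stock rods:
  stock rod 1: 200 + 25 + 25 = 250
  stock rod 2: 200 + 25 + 25 = 250
  stock rod 3: 150 + 75 = 225
  stock rod 4: 150 + 75 = 225
  stock rod 5: 150 = 150
  stock rod 6: 150 = 150
  stock rod 7: 150 = 150
That uses only 7 ≤ 8, so 8 stock rods are enough.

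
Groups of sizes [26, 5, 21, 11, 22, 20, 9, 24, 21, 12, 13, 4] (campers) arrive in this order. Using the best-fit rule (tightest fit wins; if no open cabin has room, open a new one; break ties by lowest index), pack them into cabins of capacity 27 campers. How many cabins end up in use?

8

  26 → cabin 1 (new)  [load 26/27]
  5 → cabin 2 (new)  [load 5/27]
  21 → cabin 2  [load 26/27]
  11 → cabin 3 (new)  [load 11/27]
  22 → cabin 4 (new)  [load 22/27]
  20 → cabin 5 (new)  [load 20/27]
  9 → cabin 3  [load 20/27]
  24 → cabin 6 (new)  [load 24/27]
  21 → cabin 7 (new)  [load 21/27]
  12 → cabin 8 (new)  [load 12/27]
  13 → cabin 8  [load 25/27]
  4 → cabin 4  [load 26/27]
8 cabins opened.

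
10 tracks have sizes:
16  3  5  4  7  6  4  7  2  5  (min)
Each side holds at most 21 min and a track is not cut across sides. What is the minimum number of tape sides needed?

3

Total = 16 + 7 + 7 + 6 + 5 + 5 + 4 + 4 + 3 + 2 = 59 min.
Lower bound: ⌈59/21⌉ = 3 tape sides.
A packing using 3 tape sides:
  side 1: 16 + 5 = 21
  side 2: 7 + 7 + 6 = 20
  side 3: 5 + 4 + 4 + 3 + 2 = 18
This matches the lower bound, so 3 is optimal.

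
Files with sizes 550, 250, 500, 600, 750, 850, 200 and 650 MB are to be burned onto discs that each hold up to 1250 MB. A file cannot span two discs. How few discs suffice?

Total = 850 + 750 + 650 + 600 + 550 + 500 + 250 + 200 = 4350 MB.
Lower bound: ⌈4350/1250⌉ = 4 discs.
A packing using 4 discs:
  disc 1: 850 + 250 = 1100
  disc 2: 750 + 500 = 1250
  disc 3: 650 + 600 = 1250
  disc 4: 550 + 200 = 750
This matches the lower bound, so 4 is optimal.

4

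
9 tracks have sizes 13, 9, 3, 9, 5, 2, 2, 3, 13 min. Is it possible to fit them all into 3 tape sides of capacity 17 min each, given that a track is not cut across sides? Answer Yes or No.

Total = 59 min; ⌈59/17⌉ = 4.
At least 4 tape sides are required, but only 3 are allowed.

No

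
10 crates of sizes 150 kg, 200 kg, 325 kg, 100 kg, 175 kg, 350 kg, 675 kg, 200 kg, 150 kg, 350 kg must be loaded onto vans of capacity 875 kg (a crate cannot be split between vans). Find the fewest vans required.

4

Total = 675 + 350 + 350 + 325 + 200 + 200 + 175 + 150 + 150 + 100 = 2675 kg.
Lower bound: ⌈2675/875⌉ = 4 vans.
A packing using 4 vans:
  van 1: 675 + 200 = 875
  van 2: 350 + 350 + 175 = 875
  van 3: 325 + 200 + 150 + 150 = 825
  van 4: 100 = 100
This matches the lower bound, so 4 is optimal.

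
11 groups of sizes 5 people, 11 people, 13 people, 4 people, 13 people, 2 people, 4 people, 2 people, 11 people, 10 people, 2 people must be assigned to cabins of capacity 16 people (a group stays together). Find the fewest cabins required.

5

Total = 13 + 13 + 11 + 11 + 10 + 5 + 4 + 4 + 2 + 2 + 2 = 77 people.
Lower bound: ⌈77/16⌉ = 5 cabins.
A packing using 5 cabins:
  cabin 1: 13 + 2 = 15
  cabin 2: 13 + 2 = 15
  cabin 3: 11 + 5 = 16
  cabin 4: 11 + 4 = 15
  cabin 5: 10 + 4 + 2 = 16
This matches the lower bound, so 5 is optimal.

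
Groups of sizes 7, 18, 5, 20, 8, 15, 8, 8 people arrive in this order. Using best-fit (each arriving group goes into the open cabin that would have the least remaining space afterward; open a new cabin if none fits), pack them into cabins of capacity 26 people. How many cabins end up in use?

4

  7 → cabin 1 (new)  [load 7/26]
  18 → cabin 1  [load 25/26]
  5 → cabin 2 (new)  [load 5/26]
  20 → cabin 2  [load 25/26]
  8 → cabin 3 (new)  [load 8/26]
  15 → cabin 3  [load 23/26]
  8 → cabin 4 (new)  [load 8/26]
  8 → cabin 4  [load 16/26]
4 cabins opened.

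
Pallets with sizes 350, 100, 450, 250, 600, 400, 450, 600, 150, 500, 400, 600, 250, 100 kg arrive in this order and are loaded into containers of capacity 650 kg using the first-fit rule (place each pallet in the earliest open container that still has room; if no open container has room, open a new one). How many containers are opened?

9

  350 → container 1 (new)  [load 350/650]
  100 → container 1  [load 450/650]
  450 → container 2 (new)  [load 450/650]
  250 → container 3 (new)  [load 250/650]
  600 → container 4 (new)  [load 600/650]
  400 → container 3  [load 650/650]
  450 → container 5 (new)  [load 450/650]
  600 → container 6 (new)  [load 600/650]
  150 → container 1  [load 600/650]
  500 → container 7 (new)  [load 500/650]
  400 → container 8 (new)  [load 400/650]
  600 → container 9 (new)  [load 600/650]
  250 → container 8  [load 650/650]
  100 → container 2  [load 550/650]
9 containers opened.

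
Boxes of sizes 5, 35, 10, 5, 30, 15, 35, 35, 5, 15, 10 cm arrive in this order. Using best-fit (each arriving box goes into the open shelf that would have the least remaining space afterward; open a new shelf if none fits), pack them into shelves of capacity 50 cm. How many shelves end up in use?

4

  5 → shelf 1 (new)  [load 5/50]
  35 → shelf 1  [load 40/50]
  10 → shelf 1  [load 50/50]
  5 → shelf 2 (new)  [load 5/50]
  30 → shelf 2  [load 35/50]
  15 → shelf 2  [load 50/50]
  35 → shelf 3 (new)  [load 35/50]
  35 → shelf 4 (new)  [load 35/50]
  5 → shelf 3  [load 40/50]
  15 → shelf 4  [load 50/50]
  10 → shelf 3  [load 50/50]
4 shelves opened.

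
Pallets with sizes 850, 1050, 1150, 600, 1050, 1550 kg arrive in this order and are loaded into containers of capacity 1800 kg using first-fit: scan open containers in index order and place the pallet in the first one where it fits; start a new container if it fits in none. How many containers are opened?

  850 → container 1 (new)  [load 850/1800]
  1050 → container 2 (new)  [load 1050/1800]
  1150 → container 3 (new)  [load 1150/1800]
  600 → container 1  [load 1450/1800]
  1050 → container 4 (new)  [load 1050/1800]
  1550 → container 5 (new)  [load 1550/1800]
5 containers opened.

5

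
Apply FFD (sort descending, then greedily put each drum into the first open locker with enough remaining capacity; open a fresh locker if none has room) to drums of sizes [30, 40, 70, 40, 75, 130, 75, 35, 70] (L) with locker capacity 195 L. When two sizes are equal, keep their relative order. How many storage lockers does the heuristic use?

Sorted descending: 130, 75, 75, 70, 70, 40, 40, 35, 30.
  130 → locker 1 (new)  [load 130/195]
  75 → locker 2 (new)  [load 75/195]
  75 → locker 2  [load 150/195]
  70 → locker 3 (new)  [load 70/195]
  70 → locker 3  [load 140/195]
  40 → locker 1  [load 170/195]
  40 → locker 2  [load 190/195]
  35 → locker 3  [load 175/195]
  30 → locker 4 (new)  [load 30/195]
4 storage lockers opened.

4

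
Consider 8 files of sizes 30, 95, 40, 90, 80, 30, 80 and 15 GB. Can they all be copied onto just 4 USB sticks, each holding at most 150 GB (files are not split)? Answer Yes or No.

Yes

A valid assignment using 4 USB sticks:
  USB stick 1: 95 + 40 + 15 = 150
  USB stick 2: 90 + 30 + 30 = 150
  USB stick 3: 80 = 80
  USB stick 4: 80 = 80
Every load is within 150 GB, so 4 USB sticks suffice.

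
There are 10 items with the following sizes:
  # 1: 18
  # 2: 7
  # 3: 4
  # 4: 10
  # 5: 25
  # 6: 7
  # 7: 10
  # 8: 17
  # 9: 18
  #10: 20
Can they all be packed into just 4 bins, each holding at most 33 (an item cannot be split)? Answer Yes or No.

No

Total = 136; ⌈136/33⌉ = 5.
At least 5 bins are required, but only 4 are allowed.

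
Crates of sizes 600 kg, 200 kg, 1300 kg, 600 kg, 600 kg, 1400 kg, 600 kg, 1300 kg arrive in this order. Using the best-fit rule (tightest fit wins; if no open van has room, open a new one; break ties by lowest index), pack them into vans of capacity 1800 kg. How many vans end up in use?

5

  600 → van 1 (new)  [load 600/1800]
  200 → van 1  [load 800/1800]
  1300 → van 2 (new)  [load 1300/1800]
  600 → van 1  [load 1400/1800]
  600 → van 3 (new)  [load 600/1800]
  1400 → van 4 (new)  [load 1400/1800]
  600 → van 3  [load 1200/1800]
  1300 → van 5 (new)  [load 1300/1800]
5 vans opened.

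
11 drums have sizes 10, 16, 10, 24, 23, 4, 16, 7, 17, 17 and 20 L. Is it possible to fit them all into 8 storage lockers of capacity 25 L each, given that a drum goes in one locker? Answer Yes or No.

A valid assignment using 8 storage lockers:
  locker 1: 24 = 24
  locker 2: 23 = 23
  locker 3: 20 + 4 = 24
  locker 4: 17 + 7 = 24
  locker 5: 17 = 17
  locker 6: 16 = 16
  locker 7: 16 = 16
  locker 8: 10 + 10 = 20
Every load is within 25 L, so 8 storage lockers suffice.

Yes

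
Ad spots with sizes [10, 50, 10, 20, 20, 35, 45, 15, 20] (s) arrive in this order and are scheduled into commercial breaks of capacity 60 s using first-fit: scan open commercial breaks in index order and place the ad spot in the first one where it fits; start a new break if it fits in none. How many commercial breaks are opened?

  10 → break 1 (new)  [load 10/60]
  50 → break 1  [load 60/60]
  10 → break 2 (new)  [load 10/60]
  20 → break 2  [load 30/60]
  20 → break 2  [load 50/60]
  35 → break 3 (new)  [load 35/60]
  45 → break 4 (new)  [load 45/60]
  15 → break 3  [load 50/60]
  20 → break 5 (new)  [load 20/60]
5 commercial breaks opened.

5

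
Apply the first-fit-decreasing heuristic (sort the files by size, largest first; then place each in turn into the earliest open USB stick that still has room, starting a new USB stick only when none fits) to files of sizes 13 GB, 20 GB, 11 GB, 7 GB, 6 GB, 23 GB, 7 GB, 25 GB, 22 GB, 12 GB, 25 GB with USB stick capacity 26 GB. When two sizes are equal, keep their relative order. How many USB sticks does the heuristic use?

Sorted descending: 25, 25, 23, 22, 20, 13, 12, 11, 7, 7, 6.
  25 → USB stick 1 (new)  [load 25/26]
  25 → USB stick 2 (new)  [load 25/26]
  23 → USB stick 3 (new)  [load 23/26]
  22 → USB stick 4 (new)  [load 22/26]
  20 → USB stick 5 (new)  [load 20/26]
  13 → USB stick 6 (new)  [load 13/26]
  12 → USB stick 6  [load 25/26]
  11 → USB stick 7 (new)  [load 11/26]
  7 → USB stick 7  [load 18/26]
  7 → USB stick 7  [load 25/26]
  6 → USB stick 5  [load 26/26]
7 USB sticks opened.

7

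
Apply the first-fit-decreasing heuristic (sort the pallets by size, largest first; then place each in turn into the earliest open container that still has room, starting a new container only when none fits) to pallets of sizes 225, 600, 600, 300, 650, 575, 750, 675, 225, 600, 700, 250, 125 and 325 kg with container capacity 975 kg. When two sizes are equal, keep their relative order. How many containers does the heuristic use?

8

Sorted descending: 750, 700, 675, 650, 600, 600, 600, 575, 325, 300, 250, 225, 225, 125.
  750 → container 1 (new)  [load 750/975]
  700 → container 2 (new)  [load 700/975]
  675 → container 3 (new)  [load 675/975]
  650 → container 4 (new)  [load 650/975]
  600 → container 5 (new)  [load 600/975]
  600 → container 6 (new)  [load 600/975]
  600 → container 7 (new)  [load 600/975]
  575 → container 8 (new)  [load 575/975]
  325 → container 4  [load 975/975]
  300 → container 3  [load 975/975]
  250 → container 2  [load 950/975]
  225 → container 1  [load 975/975]
  225 → container 5  [load 825/975]
  125 → container 5  [load 950/975]
8 containers opened.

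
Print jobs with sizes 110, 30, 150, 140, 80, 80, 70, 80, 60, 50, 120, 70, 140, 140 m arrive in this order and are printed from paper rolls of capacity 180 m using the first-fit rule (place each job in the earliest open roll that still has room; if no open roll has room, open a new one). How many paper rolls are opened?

  110 → roll 1 (new)  [load 110/180]
  30 → roll 1  [load 140/180]
  150 → roll 2 (new)  [load 150/180]
  140 → roll 3 (new)  [load 140/180]
  80 → roll 4 (new)  [load 80/180]
  80 → roll 4  [load 160/180]
  70 → roll 5 (new)  [load 70/180]
  80 → roll 5  [load 150/180]
  60 → roll 6 (new)  [load 60/180]
  50 → roll 6  [load 110/180]
  120 → roll 7 (new)  [load 120/180]
  70 → roll 6  [load 180/180]
  140 → roll 8 (new)  [load 140/180]
  140 → roll 9 (new)  [load 140/180]
9 paper rolls opened.

9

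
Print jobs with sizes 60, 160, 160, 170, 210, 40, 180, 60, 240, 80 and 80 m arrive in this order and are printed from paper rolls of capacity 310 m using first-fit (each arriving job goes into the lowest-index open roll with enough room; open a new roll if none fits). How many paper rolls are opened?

6

  60 → roll 1 (new)  [load 60/310]
  160 → roll 1  [load 220/310]
  160 → roll 2 (new)  [load 160/310]
  170 → roll 3 (new)  [load 170/310]
  210 → roll 4 (new)  [load 210/310]
  40 → roll 1  [load 260/310]
  180 → roll 5 (new)  [load 180/310]
  60 → roll 2  [load 220/310]
  240 → roll 6 (new)  [load 240/310]
  80 → roll 2  [load 300/310]
  80 → roll 3  [load 250/310]
6 paper rolls opened.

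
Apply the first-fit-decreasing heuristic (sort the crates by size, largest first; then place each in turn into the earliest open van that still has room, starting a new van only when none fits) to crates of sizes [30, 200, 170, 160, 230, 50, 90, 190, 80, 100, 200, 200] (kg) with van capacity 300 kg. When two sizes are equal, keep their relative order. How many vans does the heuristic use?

Sorted descending: 230, 200, 200, 200, 190, 170, 160, 100, 90, 80, 50, 30.
  230 → van 1 (new)  [load 230/300]
  200 → van 2 (new)  [load 200/300]
  200 → van 3 (new)  [load 200/300]
  200 → van 4 (new)  [load 200/300]
  190 → van 5 (new)  [load 190/300]
  170 → van 6 (new)  [load 170/300]
  160 → van 7 (new)  [load 160/300]
  100 → van 2  [load 300/300]
  90 → van 3  [load 290/300]
  80 → van 4  [load 280/300]
  50 → van 1  [load 280/300]
  30 → van 5  [load 220/300]
7 vans opened.

7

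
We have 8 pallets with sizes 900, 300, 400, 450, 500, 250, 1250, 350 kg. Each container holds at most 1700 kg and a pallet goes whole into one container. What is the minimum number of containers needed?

3

Total = 1250 + 900 + 500 + 450 + 400 + 350 + 300 + 250 = 4400 kg.
Lower bound: ⌈4400/1700⌉ = 3 containers.
A packing using 3 containers:
  container 1: 1250 + 450 = 1700
  container 2: 900 + 500 + 300 = 1700
  container 3: 400 + 350 + 250 = 1000
This matches the lower bound, so 3 is optimal.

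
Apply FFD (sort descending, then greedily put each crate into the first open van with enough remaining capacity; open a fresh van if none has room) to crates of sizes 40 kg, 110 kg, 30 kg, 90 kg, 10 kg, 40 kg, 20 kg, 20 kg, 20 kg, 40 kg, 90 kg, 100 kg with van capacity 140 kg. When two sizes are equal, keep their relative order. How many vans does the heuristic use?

5

Sorted descending: 110, 100, 90, 90, 40, 40, 40, 30, 20, 20, 20, 10.
  110 → van 1 (new)  [load 110/140]
  100 → van 2 (new)  [load 100/140]
  90 → van 3 (new)  [load 90/140]
  90 → van 4 (new)  [load 90/140]
  40 → van 2  [load 140/140]
  40 → van 3  [load 130/140]
  40 → van 4  [load 130/140]
  30 → van 1  [load 140/140]
  20 → van 5 (new)  [load 20/140]
  20 → van 5  [load 40/140]
  20 → van 5  [load 60/140]
  10 → van 3  [load 140/140]
5 vans opened.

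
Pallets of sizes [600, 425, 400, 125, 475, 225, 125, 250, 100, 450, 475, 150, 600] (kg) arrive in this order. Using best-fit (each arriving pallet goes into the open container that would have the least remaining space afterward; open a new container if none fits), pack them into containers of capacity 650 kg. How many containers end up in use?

  600 → container 1 (new)  [load 600/650]
  425 → container 2 (new)  [load 425/650]
  400 → container 3 (new)  [load 400/650]
  125 → container 2  [load 550/650]
  475 → container 4 (new)  [load 475/650]
  225 → container 3  [load 625/650]
  125 → container 4  [load 600/650]
  250 → container 5 (new)  [load 250/650]
  100 → container 2  [load 650/650]
  450 → container 6 (new)  [load 450/650]
  475 → container 7 (new)  [load 475/650]
  150 → container 7  [load 625/650]
  600 → container 8 (new)  [load 600/650]
8 containers opened.

8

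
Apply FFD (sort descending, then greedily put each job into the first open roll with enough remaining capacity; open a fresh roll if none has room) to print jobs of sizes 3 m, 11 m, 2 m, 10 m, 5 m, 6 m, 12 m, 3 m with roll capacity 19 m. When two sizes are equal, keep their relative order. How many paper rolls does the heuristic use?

3

Sorted descending: 12, 11, 10, 6, 5, 3, 3, 2.
  12 → roll 1 (new)  [load 12/19]
  11 → roll 2 (new)  [load 11/19]
  10 → roll 3 (new)  [load 10/19]
  6 → roll 1  [load 18/19]
  5 → roll 2  [load 16/19]
  3 → roll 2  [load 19/19]
  3 → roll 3  [load 13/19]
  2 → roll 3  [load 15/19]
3 paper rolls opened.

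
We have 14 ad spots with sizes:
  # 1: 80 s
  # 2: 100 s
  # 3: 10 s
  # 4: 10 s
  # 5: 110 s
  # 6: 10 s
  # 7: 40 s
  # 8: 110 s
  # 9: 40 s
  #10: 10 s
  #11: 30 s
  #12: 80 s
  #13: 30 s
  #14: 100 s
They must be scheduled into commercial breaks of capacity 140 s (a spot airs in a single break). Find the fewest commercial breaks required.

Total = 110 + 110 + 100 + 100 + 80 + 80 + 40 + 40 + 30 + 30 + 10 + 10 + 10 + 10 = 760 s.
Lower bound: ⌈760/140⌉ = 6 commercial breaks.
A packing using 6 commercial breaks:
  break 1: 110 + 30 = 140
  break 2: 110 + 30 = 140
  break 3: 100 + 40 = 140
  break 4: 100 + 40 = 140
  break 5: 80 + 10 + 10 + 10 + 10 = 120
  break 6: 80 = 80
This matches the lower bound, so 6 is optimal.

6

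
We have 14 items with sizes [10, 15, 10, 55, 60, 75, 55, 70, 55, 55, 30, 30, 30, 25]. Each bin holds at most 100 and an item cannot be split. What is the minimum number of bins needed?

Total = 75 + 70 + 60 + 55 + 55 + 55 + 55 + 30 + 30 + 30 + 25 + 15 + 10 + 10 = 575.
Lower bound: ⌈575/100⌉ = 6 bins.
Also, 7 items each exceed 50, and no two of those can share a bin, so at least 7 bins are needed.
A packing using 7 bins:
  bin 1: 75 + 25 = 100
  bin 2: 70 + 30 = 100
  bin 3: 60 + 30 + 10 = 100
  bin 4: 55 + 30 + 15 = 100
  bin 5: 55 + 10 = 65
  bin 6: 55 = 55
  bin 7: 55 = 55
This matches the lower bound, so 7 is optimal.

7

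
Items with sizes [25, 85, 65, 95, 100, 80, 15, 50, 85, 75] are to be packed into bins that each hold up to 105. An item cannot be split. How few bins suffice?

8

Total = 100 + 95 + 85 + 85 + 80 + 75 + 65 + 50 + 25 + 15 = 675.
Lower bound: ⌈675/105⌉ = 7 bins.
A packing using 8 bins:
  bin 1: 100 = 100
  bin 2: 95 = 95
  bin 3: 85 + 15 = 100
  bin 4: 85 = 85
  bin 5: 80 + 25 = 105
  bin 6: 75 = 75
  bin 7: 65 = 65
  bin 8: 50 = 50
No arrangement into 7 bins stays within capacity, so 8 is optimal.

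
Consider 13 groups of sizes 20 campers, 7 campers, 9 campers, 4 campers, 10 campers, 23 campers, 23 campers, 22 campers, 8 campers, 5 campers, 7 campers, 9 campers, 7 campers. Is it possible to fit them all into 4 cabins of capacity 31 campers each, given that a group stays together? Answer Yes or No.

No

Total = 154 campers; ⌈154/31⌉ = 5.
At least 5 cabins are required, but only 4 are allowed.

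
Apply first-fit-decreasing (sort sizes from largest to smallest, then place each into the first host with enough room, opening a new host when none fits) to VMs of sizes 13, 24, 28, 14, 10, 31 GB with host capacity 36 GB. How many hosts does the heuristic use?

4

Sorted descending: 31, 28, 24, 14, 13, 10.
  31 → host 1 (new)  [load 31/36]
  28 → host 2 (new)  [load 28/36]
  24 → host 3 (new)  [load 24/36]
  14 → host 4 (new)  [load 14/36]
  13 → host 4  [load 27/36]
  10 → host 3  [load 34/36]
4 hosts opened.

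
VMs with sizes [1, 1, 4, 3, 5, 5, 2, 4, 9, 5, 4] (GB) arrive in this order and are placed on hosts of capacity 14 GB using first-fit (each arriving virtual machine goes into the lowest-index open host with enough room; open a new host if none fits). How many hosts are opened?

4

  1 → host 1 (new)  [load 1/14]
  1 → host 1  [load 2/14]
  4 → host 1  [load 6/14]
  3 → host 1  [load 9/14]
  5 → host 1  [load 14/14]
  5 → host 2 (new)  [load 5/14]
  2 → host 2  [load 7/14]
  4 → host 2  [load 11/14]
  9 → host 3 (new)  [load 9/14]
  5 → host 3  [load 14/14]
  4 → host 4 (new)  [load 4/14]
4 hosts opened.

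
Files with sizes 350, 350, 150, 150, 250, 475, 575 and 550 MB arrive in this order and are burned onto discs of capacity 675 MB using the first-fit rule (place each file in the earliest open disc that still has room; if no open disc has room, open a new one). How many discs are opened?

5

  350 → disc 1 (new)  [load 350/675]
  350 → disc 2 (new)  [load 350/675]
  150 → disc 1  [load 500/675]
  150 → disc 1  [load 650/675]
  250 → disc 2  [load 600/675]
  475 → disc 3 (new)  [load 475/675]
  575 → disc 4 (new)  [load 575/675]
  550 → disc 5 (new)  [load 550/675]
5 discs opened.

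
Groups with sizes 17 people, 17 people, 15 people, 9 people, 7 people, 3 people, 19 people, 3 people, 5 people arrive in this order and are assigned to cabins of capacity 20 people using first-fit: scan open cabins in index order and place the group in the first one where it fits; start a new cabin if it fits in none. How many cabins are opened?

5

  17 → cabin 1 (new)  [load 17/20]
  17 → cabin 2 (new)  [load 17/20]
  15 → cabin 3 (new)  [load 15/20]
  9 → cabin 4 (new)  [load 9/20]
  7 → cabin 4  [load 16/20]
  3 → cabin 1  [load 20/20]
  19 → cabin 5 (new)  [load 19/20]
  3 → cabin 2  [load 20/20]
  5 → cabin 3  [load 20/20]
5 cabins opened.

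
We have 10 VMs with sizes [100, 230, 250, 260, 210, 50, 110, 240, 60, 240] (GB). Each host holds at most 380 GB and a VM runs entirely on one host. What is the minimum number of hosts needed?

Total = 260 + 250 + 240 + 240 + 230 + 210 + 110 + 100 + 60 + 50 = 1750 GB.
Lower bound: ⌈1750/380⌉ = 5 hosts.
Also, 6 VMs each exceed 190 GB, and no two of those can share a host, so at least 6 hosts are needed.
A packing using 6 hosts:
  host 1: 260 + 110 = 370
  host 2: 250 + 100 = 350
  host 3: 240 + 60 + 50 = 350
  host 4: 240 = 240
  host 5: 230 = 230
  host 6: 210 = 210
This matches the lower bound, so 6 is optimal.

6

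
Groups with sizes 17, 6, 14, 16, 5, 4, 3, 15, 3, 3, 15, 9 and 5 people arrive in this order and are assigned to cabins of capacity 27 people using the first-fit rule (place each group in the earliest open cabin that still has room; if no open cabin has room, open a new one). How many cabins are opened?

5

  17 → cabin 1 (new)  [load 17/27]
  6 → cabin 1  [load 23/27]
  14 → cabin 2 (new)  [load 14/27]
  16 → cabin 3 (new)  [load 16/27]
  5 → cabin 2  [load 19/27]
  4 → cabin 1  [load 27/27]
  3 → cabin 2  [load 22/27]
  15 → cabin 4 (new)  [load 15/27]
  3 → cabin 2  [load 25/27]
  3 → cabin 3  [load 19/27]
  15 → cabin 5 (new)  [load 15/27]
  9 → cabin 4  [load 24/27]
  5 → cabin 3  [load 24/27]
5 cabins opened.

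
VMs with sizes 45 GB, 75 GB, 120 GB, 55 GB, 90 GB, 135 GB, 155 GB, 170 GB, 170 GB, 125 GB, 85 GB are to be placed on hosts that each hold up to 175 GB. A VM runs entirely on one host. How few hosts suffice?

8

Total = 170 + 170 + 155 + 135 + 125 + 120 + 90 + 85 + 75 + 55 + 45 = 1225 GB.
Lower bound: ⌈1225/175⌉ = 7 hosts.
A packing using 8 hosts:
  host 1: 170 = 170
  host 2: 170 = 170
  host 3: 155 = 155
  host 4: 135 = 135
  host 5: 125 + 45 = 170
  host 6: 120 + 55 = 175
  host 7: 90 + 85 = 175
  host 8: 75 = 75
No arrangement into 7 hosts stays within capacity, so 8 is optimal.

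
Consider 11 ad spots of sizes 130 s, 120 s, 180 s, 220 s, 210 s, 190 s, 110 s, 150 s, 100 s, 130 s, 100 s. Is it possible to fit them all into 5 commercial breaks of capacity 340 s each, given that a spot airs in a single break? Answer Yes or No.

A valid assignment using 5 commercial breaks:
  break 1: 220 + 120 = 340
  break 2: 210 + 130 = 340
  break 3: 190 + 150 = 340
  break 4: 180 + 130 = 310
  break 5: 110 + 100 + 100 = 310
Every load is within 340 s, so 5 commercial breaks suffice.

Yes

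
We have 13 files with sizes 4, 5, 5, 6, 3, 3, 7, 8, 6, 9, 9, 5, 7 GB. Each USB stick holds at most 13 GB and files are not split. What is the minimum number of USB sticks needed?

6

Total = 9 + 9 + 8 + 7 + 7 + 6 + 6 + 5 + 5 + 5 + 4 + 3 + 3 = 77 GB.
Lower bound: ⌈77/13⌉ = 6 USB sticks.
A packing using 6 USB sticks:
  USB stick 1: 9 + 4 = 13
  USB stick 2: 9 + 3 = 12
  USB stick 3: 8 + 5 = 13
  USB stick 4: 7 + 6 = 13
  USB stick 5: 7 + 6 = 13
  USB stick 6: 5 + 5 + 3 = 13
This matches the lower bound, so 6 is optimal.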